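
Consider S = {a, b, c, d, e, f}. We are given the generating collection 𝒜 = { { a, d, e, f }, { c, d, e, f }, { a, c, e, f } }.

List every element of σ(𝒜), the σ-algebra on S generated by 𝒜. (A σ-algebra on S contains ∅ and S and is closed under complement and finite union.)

|σ(𝒜)| = 32.  σ(𝒜) = { {  }, { a }, { b }, { c }, { d }, { a, b }, { a, c }, { a, d }, { b, c }, { b, d }, { c, d }, { e, f }, { a, b, c }, { a, b, d }, { a, c, d }, { a, e, f }, { b, c, d }, { b, e, f }, { c, e, f }, { d, e, f }, { a, b, c, d }, { a, b, e, f }, { a, c, e, f }, { a, d, e, f }, { b, c, e, f }, { b, d, e, f }, { c, d, e, f }, { a, b, c, e, f }, { a, b, d, e, f }, { a, c, d, e, f }, { b, c, d, e, f }, S }

Check:
Initial family (5 sets): { {  }, { a, c, e, f }, { a, d, e, f }, { c, d, e, f }, S }.
Pass 1: +4 →
  { a, b }  = S∖{ c, d, e, f }
  { b, c }  = S∖{ a, d, e, f }
  { b, d }  = S∖{ a, c, e, f }
  { a, c, d, e, f }  = { a, c, e, f } ∪ { c, d, e, f }
  (now 9)
Pass 2: +7 →
  { b }  = S∖{ a, c, d, e, f }
  { a, b, c }  = { a, b } ∪ { b, c }
  { a, b, d }  = { a, b } ∪ { b, d }
  { b, c, d }  = { b, c } ∪ { b, d }
  { a, b, c, e, f }  = { a, c, e, f } ∪ { a, b }
  { a, b, d, e, f }  = { a, b } ∪ { a, d, e, f }
  { b, c, d, e, f }  = { c, d, e, f } ∪ { b, c }
  (now 16)
Pass 3 (7 new):
  { a }  = S∖{ b, c, d, e, f }
  { c }  = S∖{ a, b, d, e, f }
  { d }  = S∖{ a, b, c, e, f }
  { a, e, f }  = S∖{ b, c, d }
  { c, e, f }  = S∖{ a, b, d }
  { d, e, f }  = S∖{ a, b, c }
  { a, b, c, d }  = { b, c } ∪ { a, b, d }
  (now 23)
Pass 4: +7 →
  { a, c }  = { a } ∪ { c }
  { a, d }  = { a } ∪ { d }
  { c, d }  = { c } ∪ { d }
  { e, f }  = S∖{ a, b, c, d }
  { a, b, e, f }  = { a, b } ∪ { a, e, f }
  { b, c, e, f }  = { b } ∪ { c, e, f }
  { b, d, e, f }  = { b } ∪ { d, e, f }
  (now 30)
Pass 5. New:
  { a, c, d }  = { c, d } ∪ { a }
  { b, e, f }  = { e, f } ∪ { b }
  (now 32)
Pass 6: closed — nothing new.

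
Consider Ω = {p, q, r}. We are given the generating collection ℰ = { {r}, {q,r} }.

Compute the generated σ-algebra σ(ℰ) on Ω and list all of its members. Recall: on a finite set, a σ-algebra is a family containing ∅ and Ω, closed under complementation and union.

σ(ℰ) = { ∅, {p}, {q}, {r}, {p,q}, {p,r}, {q,r}, Ω }

Check:
Seed the family with ℰ together with ∅ and Ω: { ∅, {r}, {q,r}, Ω }.
Iteration 1: +2 →
  {p}  = complement {q,r}
  {p,q}  = complement {r}
  — 6 sets.
Iteration 2. New:
  {p,r}  = {r} ∪ {p}
  — 7 sets.
Iteration 3: 1 new —
  {q}  = complement {p,r}
  — 8 sets.
Iteration 4: no new sets; the family is a σ-algebra.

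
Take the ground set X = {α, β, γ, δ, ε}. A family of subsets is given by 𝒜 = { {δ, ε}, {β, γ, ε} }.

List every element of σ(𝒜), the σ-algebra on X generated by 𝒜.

Answer: σ(𝒜) = { ∅, {α}, {δ}, {ε}, {α, δ}, {α, ε}, {β, γ}, {δ, ε}, {α, β, γ}, {α, δ, ε}, {β, γ, δ}, {β, γ, ε}, {α, β, γ, δ}, {α, β, γ, ε}, {β, γ, δ, ε}, X }

Trace:
Start: 𝒜 ∪ {∅, X} = { ∅, {δ, ε}, {β, γ, ε}, X }.
Pass 1. New:
  {α, δ}  = {β, γ, ε}ᶜ
  {α, β, γ}  = {δ, ε}ᶜ
  {β, γ, δ, ε}  = {δ, ε} ∪ {β, γ, ε}
  [7 total]
Pass 2. New:
  {α}  = {β, γ, δ, ε}ᶜ
  {α, δ, ε}  = {δ, ε} ∪ {α, δ}
  {α, β, γ, δ}  = {α, β, γ} ∪ {α, δ}
  {α, β, γ, ε}  = {β, γ, ε} ∪ {α, β, γ}
  [11 total]
Pass 3: 3 new —
  {δ}  = {α, β, γ, ε}ᶜ
  {ε}  = {α, β, γ, δ}ᶜ
  {β, γ}  = {α, δ, ε}ᶜ
  [14 total]
Pass 4: +2 →
  {α, ε}  = {ε} ∪ {α}
  {β, γ, δ}  = {β, γ} ∪ {δ}
  [16 total]
After Pass 5 the family is unchanged; done.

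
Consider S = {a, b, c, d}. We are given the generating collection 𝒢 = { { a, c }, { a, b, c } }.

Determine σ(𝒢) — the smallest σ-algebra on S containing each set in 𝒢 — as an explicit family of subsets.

σ(𝒢) = { {  }, { b }, { d }, { a, c }, { b, d }, { a, b, c }, { a, c, d }, S }

Working:
Initial family (4 sets): { {  }, { a, c }, { a, b, c }, S }.
Step 1: +2 →
  { d }  = S∖{ a, b, c }
  { b, d }  = S∖{ a, c }
Step 2 adds 1:
  { a, c, d }  = { a, c } ∪ { d }
Step 3: +1 →
  { b }  = S∖{ a, c, d }
Step 4: no new sets; the family is a σ-algebra.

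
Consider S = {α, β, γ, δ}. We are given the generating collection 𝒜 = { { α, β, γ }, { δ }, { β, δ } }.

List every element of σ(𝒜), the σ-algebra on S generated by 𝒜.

Seed the family with 𝒜 together with ∅ and S: { ∅, { δ }, { β, δ }, { α, β, γ }, S }.
Step 1 (1 new):
  { α, γ }  = { β, δ }ᶜ
  |family| = 6
Step 2 (1 new):
  { α, γ, δ }  = { δ } ∪ { α, γ }
  |family| = 7
Step 3. New:
  { β }  = { α, γ, δ }ᶜ
  |family| = 8
Step 4 adds nothing — fixpoint reached.

|σ(𝒜)| = 8.  σ(𝒜) = { ∅, { β }, { δ }, { α, γ }, { β, δ }, { α, β, γ }, { α, γ, δ }, S }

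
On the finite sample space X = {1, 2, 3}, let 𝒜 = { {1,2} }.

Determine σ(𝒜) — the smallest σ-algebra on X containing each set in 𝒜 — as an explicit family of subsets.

σ(𝒜) = { {}, {3}, {1,2}, X }

Trace:
Start: 𝒜 ∪ {∅, X} = { {}, {1,2}, X }.
Step 1: 1 new —
  {3}  = X∖{1,2}
  |family| = 4
Step 2: stable.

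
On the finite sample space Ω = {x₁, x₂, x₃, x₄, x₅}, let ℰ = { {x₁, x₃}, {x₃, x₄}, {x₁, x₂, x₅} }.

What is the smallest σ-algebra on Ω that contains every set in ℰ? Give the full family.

|σ(ℰ)| = 16.  σ(ℰ) = { ∅, {x₁}, {x₃}, {x₄}, {x₁, x₃}, {x₁, x₄}, {x₂, x₅}, {x₃, x₄}, {x₁, x₂, x₅}, {x₁, x₃, x₄}, {x₂, x₃, x₅}, {x₂, x₄, x₅}, {x₁, x₂, x₃, x₅}, {x₁, x₂, x₄, x₅}, {x₂, x₃, x₄, x₅}, Ω }

Derivation:
Initial family (5 sets): { ∅, {x₁, x₃}, {x₃, x₄}, {x₁, x₂, x₅}, Ω }.
Pass 1: 3 new —
  {x₁, x₃, x₄}  = {x₃, x₄} ∪ {x₁, x₃}
  {x₂, x₄, x₅}  = Ω∖{x₁, x₃}
  {x₁, x₂, x₃, x₅}  = {x₁, x₂, x₅} ∪ {x₁, x₃}
  |family| = 8
Pass 2: 4 new —
  {x₄}  = Ω∖{x₁, x₂, x₃, x₅}
  {x₂, x₅}  = Ω∖{x₁, x₃, x₄}
  {x₁, x₂, x₄, x₅}  = {x₁, x₂, x₅} ∪ {x₂, x₄, x₅}
  {x₂, x₃, x₄, x₅}  = {x₃, x₄} ∪ {x₂, x₄, x₅}
  |family| = 12
Pass 3: +2 →
  {x₁}  = Ω∖{x₂, x₃, x₄, x₅}
  {x₃}  = Ω∖{x₁, x₂, x₄, x₅}
  |family| = 14
Pass 4: 2 new —
  {x₁, x₄}  = {x₄} ∪ {x₁}
  {x₂, x₃, x₅}  = {x₃} ∪ {x₂, x₅}
  |family| = 16
Pass 5: stable.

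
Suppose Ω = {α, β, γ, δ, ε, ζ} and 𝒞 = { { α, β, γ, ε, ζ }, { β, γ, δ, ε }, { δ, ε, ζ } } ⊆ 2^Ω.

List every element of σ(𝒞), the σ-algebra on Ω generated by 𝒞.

σ(𝒞) (32 sets): { {  }, { α }, { δ }, { ε }, { ζ }, { α, δ }, { α, ε }, { α, ζ }, { β, γ }, { δ, ε }, { δ, ζ }, { ε, ζ }, { α, β, γ }, { α, δ, ε }, { α, δ, ζ }, { α, ε, ζ }, { β, γ, δ }, { β, γ, ε }, { β, γ, ζ }, { δ, ε, ζ }, { α, β, γ, δ }, { α, β, γ, ε }, { α, β, γ, ζ }, { α, δ, ε, ζ }, { β, γ, δ, ε }, { β, γ, δ, ζ }, { β, γ, ε, ζ }, { α, β, γ, δ, ε }, { α, β, γ, δ, ζ }, { α, β, γ, ε, ζ }, { β, γ, δ, ε, ζ }, Ω }

Check:
Begin from { {  }, { δ, ε, ζ }, { β, γ, δ, ε }, { α, β, γ, ε, ζ }, Ω } (that is, 𝒞 plus ∅ and Ω).
Pass 1 (4 new):
  { δ }  = ᶜ of { α, β, γ, ε, ζ }
  { α, ζ }  = ᶜ of { β, γ, δ, ε }
  { α, β, γ }  = ᶜ of { δ, ε, ζ }
  { β, γ, δ, ε, ζ }  = { β, γ, δ, ε } ∪ { δ, ε, ζ }
  [9 total]
Pass 2. New:
  { α }  = ᶜ of { β, γ, δ, ε, ζ }
  { α, δ, ζ }  = { α, ζ } ∪ { δ }
  { α, β, γ, δ }  = { α, β, γ } ∪ { δ }
  { α, β, γ, ζ }  = { α, β, γ } ∪ { α, ζ }
  { α, δ, ε, ζ }  = { α, ζ } ∪ { δ, ε, ζ }
  { α, β, γ, δ, ε }  = { α, β, γ } ∪ { β, γ, δ, ε }
  [15 total]
Pass 3: +7 →
  { ζ }  = ᶜ of { α, β, γ, δ, ε }
  { α, δ }  = { α } ∪ { δ }
  { β, γ }  = ᶜ of { α, δ, ε, ζ }
  { δ, ε }  = ᶜ of { α, β, γ, ζ }
  { ε, ζ }  = ᶜ of { α, β, γ, δ }
  { β, γ, ε }  = ᶜ of { α, δ, ζ }
  { α, β, γ, δ, ζ }  = { α, β, γ } ∪ { α, δ, ζ }
  [22 total]
Pass 4 (8 new):
  { ε }  = ᶜ of { α, β, γ, δ, ζ }
  { δ, ζ }  = { ζ } ∪ { δ }
  { α, δ, ε }  = { δ, ε } ∪ { α, δ }
  { α, ε, ζ }  = { ε, ζ } ∪ { α, ζ }
  { β, γ, δ }  = { β, γ } ∪ { δ }
  { β, γ, ζ }  = { ζ } ∪ { β, γ }
  { α, β, γ, ε }  = { α, β, γ } ∪ { β, γ, ε }
  { β, γ, ε, ζ }  = ᶜ of { α, δ }
  [30 total]
Pass 5 adds 2:
  { α, ε }  = { α } ∪ { ε }
  { β, γ, δ, ζ }  = { β, γ, δ } ∪ { β, γ, ζ }
  [32 total]
Pass 6 adds nothing — fixpoint reached.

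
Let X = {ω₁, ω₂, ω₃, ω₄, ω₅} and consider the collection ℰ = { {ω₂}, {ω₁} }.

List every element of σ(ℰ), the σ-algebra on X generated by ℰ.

σ(ℰ) = { {}, {ω₁}, {ω₂}, {ω₁,ω₂}, {ω₃,ω₄,ω₅}, {ω₁,ω₃,ω₄,ω₅}, {ω₂,ω₃,ω₄,ω₅}, X }

Derivation:
Start: ℰ ∪ {∅, X} = { {}, {ω₁}, {ω₂}, X }.
Pass 1. New:
  {ω₁,ω₂}  = {ω₂} ∪ {ω₁}
  {ω₁,ω₃,ω₄,ω₅}  = ᶜ of {ω₂}
  {ω₂,ω₃,ω₄,ω₅}  = ᶜ of {ω₁}
Pass 2: 1 new —
  {ω₃,ω₄,ω₅}  = ᶜ of {ω₁,ω₂}
Pass 3: no new sets; the family is a σ-algebra.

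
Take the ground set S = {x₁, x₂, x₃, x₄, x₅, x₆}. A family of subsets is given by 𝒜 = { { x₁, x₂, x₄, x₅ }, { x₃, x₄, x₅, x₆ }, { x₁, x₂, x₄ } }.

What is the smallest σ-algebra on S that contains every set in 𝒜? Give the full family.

|σ(𝒜)| = 16.  σ(𝒜) = { {  }, { x₄ }, { x₅ }, { x₁, x₂ }, { x₃, x₆ }, { x₄, x₅ }, { x₁, x₂, x₄ }, { x₁, x₂, x₅ }, { x₃, x₄, x₆ }, { x₃, x₅, x₆ }, { x₁, x₂, x₃, x₆ }, { x₁, x₂, x₄, x₅ }, { x₃, x₄, x₅, x₆ }, { x₁, x₂, x₃, x₄, x₆ }, { x₁, x₂, x₃, x₅, x₆ }, S }

Check:
Seed the family with 𝒜 together with ∅ and S: { {  }, { x₁, x₂, x₄ }, { x₁, x₂, x₄, x₅ }, { x₃, x₄, x₅, x₆ }, S }.
Round 1 adds 3:
  { x₁, x₂ }  = S∖{ x₃, x₄, x₅, x₆ }
  { x₃, x₆ }  = S∖{ x₁, x₂, x₄, x₅ }
  { x₃, x₅, x₆ }  = S∖{ x₁, x₂, x₄ }
  (now 8)
Round 2: 3 new —
  { x₁, x₂, x₃, x₆ }  = { x₁, x₂ } ∪ { x₃, x₆ }
  { x₁, x₂, x₃, x₄, x₆ }  = { x₁, x₂, x₄ } ∪ { x₃, x₆ }
  { x₁, x₂, x₃, x₅, x₆ }  = { x₁, x₂ } ∪ { x₃, x₅, x₆ }
  (now 11)
Round 3 adds 3:
  { x₄ }  = S∖{ x₁, x₂, x₃, x₅, x₆ }
  { x₅ }  = S∖{ x₁, x₂, x₃, x₄, x₆ }
  { x₄, x₅ }  = S∖{ x₁, x₂, x₃, x₆ }
  (now 14)
Round 4. New:
  { x₁, x₂, x₅ }  = { x₁, x₂ } ∪ { x₅ }
  { x₃, x₄, x₆ }  = { x₃, x₆ } ∪ { x₄ }
  (now 16)
After Round 5 the family is unchanged; done.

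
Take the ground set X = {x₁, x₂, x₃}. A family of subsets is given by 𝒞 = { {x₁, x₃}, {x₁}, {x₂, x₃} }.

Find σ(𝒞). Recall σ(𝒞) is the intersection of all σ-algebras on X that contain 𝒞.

Initial family (5 sets): { {}, {x₁}, {x₁, x₃}, {x₂, x₃}, X }.
Iteration 1 adds 1:
  {x₂}  = {x₁, x₃}ᶜ
Iteration 2 (1 new):
  {x₁, x₂}  = {x₂} ∪ {x₁}
Iteration 3. New:
  {x₃}  = {x₁, x₂}ᶜ
Iteration 4 adds nothing — fixpoint reached.

Therefore σ(𝒞) = { {}, {x₁}, {x₂}, {x₃}, {x₁, x₂}, {x₁, x₃}, {x₂, x₃}, X } (|σ(𝒞)| = 8).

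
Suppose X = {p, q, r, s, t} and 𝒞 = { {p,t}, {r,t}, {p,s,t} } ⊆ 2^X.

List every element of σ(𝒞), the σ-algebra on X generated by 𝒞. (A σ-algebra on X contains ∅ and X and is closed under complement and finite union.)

Answer: σ(𝒞) = { {}, {p}, {q}, {r}, {s}, {t}, {p,q}, {p,r}, {p,s}, {p,t}, {q,r}, {q,s}, {q,t}, {r,s}, {r,t}, {s,t}, {p,q,r}, {p,q,s}, {p,q,t}, {p,r,s}, {p,r,t}, {p,s,t}, {q,r,s}, {q,r,t}, {q,s,t}, {r,s,t}, {p,q,r,s}, {p,q,r,t}, {p,q,s,t}, {p,r,s,t}, {q,r,s,t}, X }

Working:
Initial family (5 sets): { {}, {p,t}, {r,t}, {p,s,t}, X }.
Step 1 adds 5:
  {q,r}  = X∖{p,s,t}
  {p,q,s}  = X∖{r,t}
  {p,r,t}  = {p,t} ∪ {r,t}
  {q,r,s}  = X∖{p,t}
  {p,r,s,t}  = {p,s,t} ∪ {r,t}
  (now 10)
Step 2: +7 →
  {q}  = X∖{p,r,s,t}
  {q,s}  = X∖{p,r,t}
  {q,r,t}  = {q,r} ∪ {r,t}
  {p,q,r,s}  = {q,r,s} ∪ {p,q,s}
  {p,q,r,t}  = {p,r,t} ∪ {q,r}
  {p,q,s,t}  = {p,s,t} ∪ {p,q,s}
  {q,r,s,t}  = {q,r,s} ∪ {r,t}
  (now 17)
Step 3: +6 →
  {p}  = X∖{q,r,s,t}
  {r}  = X∖{p,q,s,t}
  {s}  = X∖{p,q,r,t}
  {t}  = X∖{p,q,r,s}
  {p,s}  = X∖{q,r,t}
  {p,q,t}  = {p,t} ∪ {q}
  (now 23)
Step 4 (9 new):
  {p,q}  = {q} ∪ {p}
  {p,r}  = {r} ∪ {p}
  {q,t}  = {q} ∪ {t}
  {r,s}  = X∖{p,q,t}
  {s,t}  = {t} ∪ {s}
  {p,q,r}  = {q,r} ∪ {p}
  {p,r,s}  = {r} ∪ {p,s}
  {q,s,t}  = {t} ∪ {q,s}
  {r,s,t}  = {s} ∪ {r,t}
  (now 32)
Step 5: closed — nothing new.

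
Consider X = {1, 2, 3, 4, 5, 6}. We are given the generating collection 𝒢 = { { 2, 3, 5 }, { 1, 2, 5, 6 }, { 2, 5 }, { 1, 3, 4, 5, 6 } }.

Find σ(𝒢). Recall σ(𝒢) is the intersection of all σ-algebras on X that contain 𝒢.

σ(𝒢) = { ∅, { 2 }, { 3 }, { 4 }, { 5 }, { 1, 6 }, { 2, 3 }, { 2, 4 }, { 2, 5 }, { 3, 4 }, { 3, 5 }, { 4, 5 }, { 1, 2, 6 }, { 1, 3, 6 }, { 1, 4, 6 }, { 1, 5, 6 }, { 2, 3, 4 }, { 2, 3, 5 }, { 2, 4, 5 }, { 3, 4, 5 }, { 1, 2, 3, 6 }, { 1, 2, 4, 6 }, { 1, 2, 5, 6 }, { 1, 3, 4, 6 }, { 1, 3, 5, 6 }, { 1, 4, 5, 6 }, { 2, 3, 4, 5 }, { 1, 2, 3, 4, 6 }, { 1, 2, 3, 5, 6 }, { 1, 2, 4, 5, 6 }, { 1, 3, 4, 5, 6 }, X }

Check:
Initial family (6 sets): { ∅, { 2, 5 }, { 2, 3, 5 }, { 1, 2, 5, 6 }, { 1, 3, 4, 5, 6 }, X }.
Step 1 adds 5:
  { 2 }  = X∖{ 1, 3, 4, 5, 6 }
  { 3, 4 }  = X∖{ 1, 2, 5, 6 }
  { 1, 4, 6 }  = X∖{ 2, 3, 5 }
  { 1, 3, 4, 6 }  = X∖{ 2, 5 }
  { 1, 2, 3, 5, 6 }  = { 2, 3, 5 } ∪ { 1, 2, 5, 6 }
  (now 11)
Step 2. New:
  { 4 }  = X∖{ 1, 2, 3, 5, 6 }
  { 2, 3, 4 }  = { 3, 4 } ∪ { 2 }
  { 1, 2, 4, 6 }  = { 2 } ∪ { 1, 4, 6 }
  { 2, 3, 4, 5 }  = { 2, 5 } ∪ { 3, 4 }
  { 1, 2, 3, 4, 6 }  = { 2 } ∪ { 1, 3, 4, 6 }
  { 1, 2, 4, 5, 6 }  = { 2, 5 } ∪ { 1, 4, 6 }
  (now 17)
Step 3: 7 new —
  { 3 }  = X∖{ 1, 2, 4, 5, 6 }
  { 5 }  = X∖{ 1, 2, 3, 4, 6 }
  { 1, 6 }  = X∖{ 2, 3, 4, 5 }
  { 2, 4 }  = { 4 } ∪ { 2 }
  { 3, 5 }  = X∖{ 1, 2, 4, 6 }
  { 1, 5, 6 }  = X∖{ 2, 3, 4 }
  { 2, 4, 5 }  = { 2, 5 } ∪ { 4 }
  (now 24)
Step 4: 7 new —
  { 2, 3 }  = { 2 } ∪ { 3 }
  { 4, 5 }  = { 5 } ∪ { 4 }
  { 1, 2, 6 }  = { 1, 6 } ∪ { 2 }
  { 1, 3, 6 }  = X∖{ 2, 4, 5 }
  { 3, 4, 5 }  = { 3, 4 } ∪ { 5 }
  { 1, 3, 5, 6 }  = X∖{ 2, 4 }
  { 1, 4, 5, 6 }  = { 1, 4, 6 } ∪ { 5 }
  (now 31)
Step 5 adds 1:
  { 1, 2, 3, 6 }  = X∖{ 4, 5 }
  (now 32)
Step 6: no new sets; the family is a σ-algebra.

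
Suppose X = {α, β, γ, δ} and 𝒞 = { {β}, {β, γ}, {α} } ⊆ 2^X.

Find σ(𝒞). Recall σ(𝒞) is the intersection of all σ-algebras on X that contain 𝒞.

Seed the family with 𝒞 together with ∅ and X: { {}, {α}, {β}, {β, γ}, X }.
Step 1 (5 new):
  {α, β}  = {β} ∪ {α}
  {α, δ}  = complement {β, γ}
  {α, β, γ}  = {β, γ} ∪ {α}
  {α, γ, δ}  = complement {β}
  {β, γ, δ}  = complement {α}
  — 10 sets.
Step 2: 3 new —
  {δ}  = complement {α, β, γ}
  {γ, δ}  = complement {α, β}
  {α, β, δ}  = {α, β} ∪ {α, δ}
  — 13 sets.
Step 3: 2 new —
  {γ}  = complement {α, β, δ}
  {β, δ}  = {δ} ∪ {β}
  — 15 sets.
Step 4: +1 →
  {α, γ}  = complement {β, δ}
  — 16 sets.
Step 5: already closed under ᶜ and ∪.

σ(𝒞) = { {}, {α}, {β}, {γ}, {δ}, {α, β}, {α, γ}, {α, δ}, {β, γ}, {β, δ}, {γ, δ}, {α, β, γ}, {α, β, δ}, {α, γ, δ}, {β, γ, δ}, X }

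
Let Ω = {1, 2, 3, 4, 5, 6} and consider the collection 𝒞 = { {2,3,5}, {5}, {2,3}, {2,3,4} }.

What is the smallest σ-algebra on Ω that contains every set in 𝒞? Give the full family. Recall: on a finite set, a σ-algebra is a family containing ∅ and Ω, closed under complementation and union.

σ(𝒞) = { ∅, {4}, {5}, {1,6}, {2,3}, {4,5}, {1,4,6}, {1,5,6}, {2,3,4}, {2,3,5}, {1,2,3,6}, {1,4,5,6}, {2,3,4,5}, {1,2,3,4,6}, {1,2,3,5,6}, Ω }

Check:
Seed the family with 𝒞 together with ∅ and Ω: { ∅, {5}, {2,3}, {2,3,4}, {2,3,5}, Ω }.
Iteration 1: 5 new —
  {1,4,6}  = {2,3,5}ᶜ
  {1,5,6}  = {2,3,4}ᶜ
  {1,4,5,6}  = {2,3}ᶜ
  {2,3,4,5}  = {2,3,5} ∪ {2,3,4}
  {1,2,3,4,6}  = {5}ᶜ
  (now 11)
Iteration 2 adds 2:
  {1,6}  = {2,3,4,5}ᶜ
  {1,2,3,5,6}  = {2,3,5} ∪ {1,5,6}
  (now 13)
Iteration 3: +2 →
  {4}  = {1,2,3,5,6}ᶜ
  {1,2,3,6}  = {2,3} ∪ {1,6}
  (now 15)
Iteration 4 (1 new):
  {4,5}  = {1,2,3,6}ᶜ
  (now 16)
Iteration 5: already closed under ᶜ and ∪.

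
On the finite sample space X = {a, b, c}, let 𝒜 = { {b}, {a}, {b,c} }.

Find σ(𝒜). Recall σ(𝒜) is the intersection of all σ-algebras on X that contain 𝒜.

Take S₀ = 𝒜 ∪ {∅, X} = { {}, {a}, {b}, {b,c}, X }.
Pass 1: 2 new —
  {a,b}  = {b} ∪ {a}
  {a,c}  = ᶜ of {b}
  [7 total]
Pass 2 (1 new):
  {c}  = ᶜ of {a,b}
  [8 total]
Pass 3: closed — nothing new.

Therefore σ(𝒜) = { {}, {a}, {b}, {c}, {a,b}, {a,c}, {b,c}, X } (|σ(𝒜)| = 8).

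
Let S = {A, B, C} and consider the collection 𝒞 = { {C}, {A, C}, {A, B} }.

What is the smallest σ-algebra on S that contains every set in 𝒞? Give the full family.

σ(𝒞) (8 sets): { {}, {A}, {B}, {C}, {A, B}, {A, C}, {B, C}, S }

Working:
Initial family (5 sets): { {}, {C}, {A, B}, {A, C}, S }.
Pass 1: +1 →
  {B}  = ᶜ of {A, C}
  |family| = 6
Pass 2 (1 new):
  {B, C}  = {C} ∪ {B}
  |family| = 7
Pass 3. New:
  {A}  = ᶜ of {B, C}
  |family| = 8
Pass 4: stable.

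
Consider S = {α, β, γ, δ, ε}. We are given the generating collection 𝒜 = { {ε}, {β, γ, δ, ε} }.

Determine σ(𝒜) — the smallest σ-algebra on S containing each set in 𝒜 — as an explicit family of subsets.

Start: 𝒜 ∪ {∅, S} = { {}, {ε}, {β, γ, δ, ε}, S }.
Iteration 1 adds 2:
  {α}  = complement {β, γ, δ, ε}
  {α, β, γ, δ}  = complement {ε}
  [6 total]
Iteration 2. New:
  {α, ε}  = {ε} ∪ {α}
  [7 total]
Iteration 3 adds 1:
  {β, γ, δ}  = complement {α, ε}
  [8 total]
After Iteration 4 the family is unchanged; done.

Hence σ(𝒜) has 8 members: { {}, {α}, {ε}, {α, ε}, {β, γ, δ}, {α, β, γ, δ}, {β, γ, δ, ε}, S }.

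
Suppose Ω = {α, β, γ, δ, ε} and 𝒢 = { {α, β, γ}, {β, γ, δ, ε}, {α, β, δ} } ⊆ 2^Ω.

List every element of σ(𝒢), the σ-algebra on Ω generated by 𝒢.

Begin from { {}, {α, β, γ}, {α, β, δ}, {β, γ, δ, ε}, Ω } (that is, 𝒢 plus ∅ and Ω).
Step 1: +4 →
  {α}  = ᶜ of {β, γ, δ, ε}
  {γ, ε}  = ᶜ of {α, β, δ}
  {δ, ε}  = ᶜ of {α, β, γ}
  {α, β, γ, δ}  = {α, β, γ} ∪ {α, β, δ}
  |family| = 9
Step 2: +6 →
  {ε}  = ᶜ of {α, β, γ, δ}
  {α, γ, ε}  = {γ, ε} ∪ {α}
  {α, δ, ε}  = {δ, ε} ∪ {α}
  {γ, δ, ε}  = {δ, ε} ∪ {γ, ε}
  {α, β, γ, ε}  = {α, β, γ} ∪ {γ, ε}
  {α, β, δ, ε}  = {α, β, δ} ∪ {δ, ε}
  |family| = 15
Step 3 (7 new):
  {γ}  = ᶜ of {α, β, δ, ε}
  {δ}  = ᶜ of {α, β, γ, ε}
  {α, β}  = ᶜ of {γ, δ, ε}
  {α, ε}  = {ε} ∪ {α}
  {β, γ}  = ᶜ of {α, δ, ε}
  {β, δ}  = ᶜ of {α, γ, ε}
  {α, γ, δ, ε}  = {δ, ε} ∪ {α, γ, ε}
  |family| = 22
Step 4. New:
  {β}  = ᶜ of {α, γ, δ, ε}
  {α, γ}  = {γ} ∪ {α}
  {α, δ}  = {δ} ∪ {α}
  {γ, δ}  = {γ} ∪ {δ}
  {α, β, ε}  = {α, ε} ∪ {α, β}
  {β, γ, δ}  = ᶜ of {α, ε}
  {β, γ, ε}  = {γ, ε} ∪ {β, γ}
  {β, δ, ε}  = {δ, ε} ∪ {β, δ}
  |family| = 30
Step 5: +2 →
  {β, ε}  = {β} ∪ {ε}
  {α, γ, δ}  = {γ, δ} ∪ {α, δ}
  |family| = 32
Step 6: no new sets; the family is a σ-algebra.

σ(𝒢) = { {}, {α}, {β}, {γ}, {δ}, {ε}, {α, β}, {α, γ}, {α, δ}, {α, ε}, {β, γ}, {β, δ}, {β, ε}, {γ, δ}, {γ, ε}, {δ, ε}, {α, β, γ}, {α, β, δ}, {α, β, ε}, {α, γ, δ}, {α, γ, ε}, {α, δ, ε}, {β, γ, δ}, {β, γ, ε}, {β, δ, ε}, {γ, δ, ε}, {α, β, γ, δ}, {α, β, γ, ε}, {α, β, δ, ε}, {α, γ, δ, ε}, {β, γ, δ, ε}, Ω }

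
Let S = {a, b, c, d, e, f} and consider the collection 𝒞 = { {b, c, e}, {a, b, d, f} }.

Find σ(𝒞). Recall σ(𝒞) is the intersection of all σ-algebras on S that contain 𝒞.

Begin from { {}, {b, c, e}, {a, b, d, f}, S } (that is, 𝒞 plus ∅ and S).
Iteration 1: 2 new —
  {c, e}  = {a, b, d, f}ᶜ
  {a, d, f}  = {b, c, e}ᶜ
  |family| = 6
Iteration 2. New:
  {a, c, d, e, f}  = {c, e} ∪ {a, d, f}
  |family| = 7
Iteration 3: +1 →
  {b}  = {a, c, d, e, f}ᶜ
  |family| = 8
Iteration 4: stable.

σ(𝒞) = { {}, {b}, {c, e}, {a, d, f}, {b, c, e}, {a, b, d, f}, {a, c, d, e, f}, S }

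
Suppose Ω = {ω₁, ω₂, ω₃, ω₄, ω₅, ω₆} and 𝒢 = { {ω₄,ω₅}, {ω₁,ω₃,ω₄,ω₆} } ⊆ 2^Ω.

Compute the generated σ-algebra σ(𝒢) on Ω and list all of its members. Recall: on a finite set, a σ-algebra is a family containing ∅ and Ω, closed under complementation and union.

Begin from { ∅, {ω₄,ω₅}, {ω₁,ω₃,ω₄,ω₆}, Ω } (that is, 𝒢 plus ∅ and Ω).
Round 1: +3 →
  {ω₂,ω₅}  = complement {ω₁,ω₃,ω₄,ω₆}
  {ω₁,ω₂,ω₃,ω₆}  = complement {ω₄,ω₅}
  {ω₁,ω₃,ω₄,ω₅,ω₆}  = {ω₄,ω₅} ∪ {ω₁,ω₃,ω₄,ω₆}
  |family| = 7
Round 2 adds 4:
  {ω₂}  = complement {ω₁,ω₃,ω₄,ω₅,ω₆}
  {ω₂,ω₄,ω₅}  = {ω₄,ω₅} ∪ {ω₂,ω₅}
  {ω₁,ω₂,ω₃,ω₄,ω₆}  = {ω₁,ω₃,ω₄,ω₆} ∪ {ω₁,ω₂,ω₃,ω₆}
  {ω₁,ω₂,ω₃,ω₅,ω₆}  = {ω₂,ω₅} ∪ {ω₁,ω₂,ω₃,ω₆}
  |family| = 11
Round 3: 3 new —
  {ω₄}  = complement {ω₁,ω₂,ω₃,ω₅,ω₆}
  {ω₅}  = complement {ω₁,ω₂,ω₃,ω₄,ω₆}
  {ω₁,ω₃,ω₆}  = complement {ω₂,ω₄,ω₅}
  |family| = 14
Round 4 adds 2:
  {ω₂,ω₄}  = {ω₄} ∪ {ω₂}
  {ω₁,ω₃,ω₅,ω₆}  = {ω₁,ω₃,ω₆} ∪ {ω₅}
  |family| = 16
Round 5: stable.

Therefore σ(𝒢) = { ∅, {ω₂}, {ω₄}, {ω₅}, {ω₂,ω₄}, {ω₂,ω₅}, {ω₄,ω₅}, {ω₁,ω₃,ω₆}, {ω₂,ω₄,ω₅}, {ω₁,ω₂,ω₃,ω₆}, {ω₁,ω₃,ω₄,ω₆}, {ω₁,ω₃,ω₅,ω₆}, {ω₁,ω₂,ω₃,ω₄,ω₆}, {ω₁,ω₂,ω₃,ω₅,ω₆}, {ω₁,ω₃,ω₄,ω₅,ω₆}, Ω } (|σ(𝒢)| = 16).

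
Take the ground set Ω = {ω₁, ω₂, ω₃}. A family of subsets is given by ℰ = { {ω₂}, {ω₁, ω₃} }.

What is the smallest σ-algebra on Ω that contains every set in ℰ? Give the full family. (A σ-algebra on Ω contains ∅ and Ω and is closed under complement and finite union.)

Answer: σ(ℰ) = { {}, {ω₂}, {ω₁, ω₃}, Ω }

Trace:
Start: ℰ ∪ {∅, Ω} = { {}, {ω₂}, {ω₁, ω₃}, Ω }.
Iteration 1: no new sets; the family is a σ-algebra.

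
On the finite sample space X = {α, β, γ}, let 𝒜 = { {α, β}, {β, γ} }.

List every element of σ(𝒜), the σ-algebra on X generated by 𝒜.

Start: 𝒜 ∪ {∅, X} = { {}, {α, β}, {β, γ}, X }.
Step 1 (2 new):
  {α}  = X∖{β, γ}
  {γ}  = X∖{α, β}
  |family| = 6
Step 2 adds 1:
  {α, γ}  = {γ} ∪ {α}
  |family| = 7
Step 3 adds 1:
  {β}  = X∖{α, γ}
  |family| = 8
Step 4 adds nothing — fixpoint reached.

σ(𝒜) = { {}, {α}, {β}, {γ}, {α, β}, {α, γ}, {β, γ}, X }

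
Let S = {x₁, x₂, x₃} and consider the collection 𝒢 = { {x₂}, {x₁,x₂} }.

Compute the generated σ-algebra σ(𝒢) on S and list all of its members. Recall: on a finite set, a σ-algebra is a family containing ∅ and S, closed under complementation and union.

Answer: σ(𝒢) = { {}, {x₁}, {x₂}, {x₃}, {x₁,x₂}, {x₁,x₃}, {x₂,x₃}, S }

Check:
Take S₀ = 𝒢 ∪ {∅, S} = { {}, {x₂}, {x₁,x₂}, S }.
Round 1. New:
  {x₃}  = ᶜ of {x₁,x₂}
  {x₁,x₃}  = ᶜ of {x₂}
  [6 total]
Round 2 (1 new):
  {x₂,x₃}  = {x₃} ∪ {x₂}
  [7 total]
Round 3 (1 new):
  {x₁}  = ᶜ of {x₂,x₃}
  [8 total]
After Round 4 the family is unchanged; done.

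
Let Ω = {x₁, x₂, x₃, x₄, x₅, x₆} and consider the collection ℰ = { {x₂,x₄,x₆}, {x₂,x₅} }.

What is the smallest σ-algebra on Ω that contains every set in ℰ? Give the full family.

Take S₀ = ℰ ∪ {∅, Ω} = { ∅, {x₂,x₅}, {x₂,x₄,x₆}, Ω }.
Step 1. New:
  {x₁,x₃,x₅}  = {x₂,x₄,x₆}ᶜ
  {x₁,x₃,x₄,x₆}  = {x₂,x₅}ᶜ
  {x₂,x₄,x₅,x₆}  = {x₂,x₄,x₆} ∪ {x₂,x₅}
  — 7 sets.
Step 2 adds 4:
  {x₁,x₃}  = {x₂,x₄,x₅,x₆}ᶜ
  {x₁,x₂,x₃,x₅}  = {x₂,x₅} ∪ {x₁,x₃,x₅}
  {x₁,x₂,x₃,x₄,x₆}  = {x₂,x₄,x₆} ∪ {x₁,x₃,x₄,x₆}
  {x₁,x₃,x₄,x₅,x₆}  = {x₁,x₃,x₄,x₆} ∪ {x₁,x₃,x₅}
  — 11 sets.
Step 3: +3 →
  {x₂}  = {x₁,x₃,x₄,x₅,x₆}ᶜ
  {x₅}  = {x₁,x₂,x₃,x₄,x₆}ᶜ
  {x₄,x₆}  = {x₁,x₂,x₃,x₅}ᶜ
  — 14 sets.
Step 4: 2 new —
  {x₁,x₂,x₃}  = {x₁,x₃} ∪ {x₂}
  {x₄,x₅,x₆}  = {x₄,x₆} ∪ {x₅}
  — 16 sets.
Step 5: stable.

Hence σ(ℰ) has 16 members: { ∅, {x₂}, {x₅}, {x₁,x₃}, {x₂,x₅}, {x₄,x₆}, {x₁,x₂,x₃}, {x₁,x₃,x₅}, {x₂,x₄,x₆}, {x₄,x₅,x₆}, {x₁,x₂,x₃,x₅}, {x₁,x₃,x₄,x₆}, {x₂,x₄,x₅,x₆}, {x₁,x₂,x₃,x₄,x₆}, {x₁,x₃,x₄,x₅,x₆}, Ω }.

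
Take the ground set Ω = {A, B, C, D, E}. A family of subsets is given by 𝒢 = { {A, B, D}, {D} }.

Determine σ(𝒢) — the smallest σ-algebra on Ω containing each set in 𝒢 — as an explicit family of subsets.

Take S₀ = 𝒢 ∪ {∅, Ω} = { ∅, {D}, {A, B, D}, Ω }.
Pass 1. New:
  {C, E}  = ᶜ of {A, B, D}
  {A, B, C, E}  = ᶜ of {D}
Pass 2 (1 new):
  {C, D, E}  = {D} ∪ {C, E}
Pass 3. New:
  {A, B}  = ᶜ of {C, D, E}
Pass 4: no new sets; the family is a σ-algebra.

σ(𝒢) = { ∅, {D}, {A, B}, {C, E}, {A, B, D}, {C, D, E}, {A, B, C, E}, Ω }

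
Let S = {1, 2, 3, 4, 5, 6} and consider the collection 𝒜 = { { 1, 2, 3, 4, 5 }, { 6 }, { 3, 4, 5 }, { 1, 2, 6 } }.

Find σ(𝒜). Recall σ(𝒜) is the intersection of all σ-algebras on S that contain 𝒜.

Begin from { ∅, { 6 }, { 1, 2, 6 }, { 3, 4, 5 }, { 1, 2, 3, 4, 5 }, S } (that is, 𝒜 plus ∅ and S).
Round 1: +1 →
  { 3, 4, 5, 6 }  = { 3, 4, 5 } ∪ { 6 }
Round 2 adds 1:
  { 1, 2 }  = S∖{ 3, 4, 5, 6 }
After Round 3 the family is unchanged; done.

Therefore σ(𝒜) = { ∅, { 6 }, { 1, 2 }, { 1, 2, 6 }, { 3, 4, 5 }, { 3, 4, 5, 6 }, { 1, 2, 3, 4, 5 }, S } (|σ(𝒜)| = 8).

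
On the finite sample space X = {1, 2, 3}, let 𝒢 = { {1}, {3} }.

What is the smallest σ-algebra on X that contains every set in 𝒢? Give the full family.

|σ(𝒢)| = 8.  σ(𝒢) = { ∅, {1}, {2}, {3}, {1, 2}, {1, 3}, {2, 3}, X }

Derivation:
Take S₀ = 𝒢 ∪ {∅, X} = { ∅, {1}, {3}, X }.
Iteration 1: +3 →
  {1, 2}  = ᶜ of {3}
  {1, 3}  = {3} ∪ {1}
  {2, 3}  = ᶜ of {1}
  [7 total]
Iteration 2. New:
  {2}  = ᶜ of {1, 3}
  [8 total]
Iteration 3: closed — nothing new.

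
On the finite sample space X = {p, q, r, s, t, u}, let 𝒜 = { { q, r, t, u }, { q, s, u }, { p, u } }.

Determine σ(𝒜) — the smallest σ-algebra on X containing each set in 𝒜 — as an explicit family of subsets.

|σ(𝒜)| = 32.  σ(𝒜) = { ∅, { p }, { q }, { s }, { u }, { p, q }, { p, s }, { p, u }, { q, s }, { q, u }, { r, t }, { s, u }, { p, q, s }, { p, q, u }, { p, r, t }, { p, s, u }, { q, r, t }, { q, s, u }, { r, s, t }, { r, t, u }, { p, q, r, t }, { p, q, s, u }, { p, r, s, t }, { p, r, t, u }, { q, r, s, t }, { q, r, t, u }, { r, s, t, u }, { p, q, r, s, t }, { p, q, r, t, u }, { p, r, s, t, u }, { q, r, s, t, u }, X }

Check:
Begin from { ∅, { p, u }, { q, s, u }, { q, r, t, u }, X } (that is, 𝒜 plus ∅ and X).
Iteration 1 (6 new):
  { p, s }  = ᶜ of { q, r, t, u }
  { p, r, t }  = ᶜ of { q, s, u }
  { p, q, s, u }  = { q, s, u } ∪ { p, u }
  { q, r, s, t }  = ᶜ of { p, u }
  { p, q, r, t, u }  = { p, u } ∪ { q, r, t, u }
  { q, r, s, t, u }  = { q, s, u } ∪ { q, r, t, u }
  |family| = 11
Iteration 2 adds 7:
  { p }  = ᶜ of { q, r, s, t, u }
  { s }  = ᶜ of { p, q, r, t, u }
  { r, t }  = ᶜ of { p, q, s, u }
  { p, s, u }  = { p, u } ∪ { p, s }
  { p, r, s, t }  = { p, r, t } ∪ { p, s }
  { p, r, t, u }  = { p, u } ∪ { p, r, t }
  { p, q, r, s, t }  = { p, r, t } ∪ { q, r, s, t }
  |family| = 18
Iteration 3 adds 6:
  { u }  = ᶜ of { p, q, r, s, t }
  { q, s }  = ᶜ of { p, r, t, u }
  { q, u }  = ᶜ of { p, r, s, t }
  { q, r, t }  = ᶜ of { p, s, u }
  { r, s, t }  = { r, t } ∪ { s }
  { p, r, s, t, u }  = { p, r, t, u } ∪ { p, s }
  |family| = 24
Iteration 4: +7 →
  { q }  = ᶜ of { p, r, s, t, u }
  { s, u }  = { u } ∪ { s }
  { p, q, s }  = { p, s } ∪ { q, s }
  { p, q, u }  = ᶜ of { r, s, t }
  { r, t, u }  = { u } ∪ { r, t }
  { p, q, r, t }  = { p, r, t } ∪ { q, r, t }
  { r, s, t, u }  = { r, s, t } ∪ { u }
  |family| = 31
Iteration 5 (1 new):
  { p, q }  = ᶜ of { r, s, t, u }
  |family| = 32
After Iteration 6 the family is unchanged; done.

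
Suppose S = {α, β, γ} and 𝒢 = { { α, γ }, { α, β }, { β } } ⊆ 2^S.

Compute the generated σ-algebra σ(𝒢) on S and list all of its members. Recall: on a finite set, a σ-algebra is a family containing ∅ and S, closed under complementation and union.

Seed the family with 𝒢 together with ∅ and S: { {  }, { β }, { α, β }, { α, γ }, S }.
Pass 1 (1 new):
  { γ }  = ᶜ of { α, β }
Pass 2: 1 new —
  { β, γ }  = { γ } ∪ { β }
Pass 3: +1 →
  { α }  = ᶜ of { β, γ }
Pass 4: already closed under ᶜ and ∪.

Therefore σ(𝒢) = { {  }, { α }, { β }, { γ }, { α, β }, { α, γ }, { β, γ }, S } (|σ(𝒢)| = 8).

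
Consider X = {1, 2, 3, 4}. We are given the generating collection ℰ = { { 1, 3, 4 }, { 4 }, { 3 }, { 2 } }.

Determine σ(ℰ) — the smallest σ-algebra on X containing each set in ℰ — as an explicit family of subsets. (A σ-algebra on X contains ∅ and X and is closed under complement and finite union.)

Seed the family with ℰ together with ∅ and X: { {}, { 2 }, { 3 }, { 4 }, { 1, 3, 4 }, X }.
Step 1 adds 5:
  { 2, 3 }  = { 3 } ∪ { 2 }
  { 2, 4 }  = { 4 } ∪ { 2 }
  { 3, 4 }  = { 3 } ∪ { 4 }
  { 1, 2, 3 }  = ᶜ of { 4 }
  { 1, 2, 4 }  = ᶜ of { 3 }
  — 11 sets.
Step 2 adds 4:
  { 1, 2 }  = ᶜ of { 3, 4 }
  { 1, 3 }  = ᶜ of { 2, 4 }
  { 1, 4 }  = ᶜ of { 2, 3 }
  { 2, 3, 4 }  = { 3, 4 } ∪ { 2 }
  — 15 sets.
Step 3: +1 →
  { 1 }  = ᶜ of { 2, 3, 4 }
  — 16 sets.
Step 4: closed — nothing new.

Hence σ(ℰ) has 16 members: { {}, { 1 }, { 2 }, { 3 }, { 4 }, { 1, 2 }, { 1, 3 }, { 1, 4 }, { 2, 3 }, { 2, 4 }, { 3, 4 }, { 1, 2, 3 }, { 1, 2, 4 }, { 1, 3, 4 }, { 2, 3, 4 }, X }.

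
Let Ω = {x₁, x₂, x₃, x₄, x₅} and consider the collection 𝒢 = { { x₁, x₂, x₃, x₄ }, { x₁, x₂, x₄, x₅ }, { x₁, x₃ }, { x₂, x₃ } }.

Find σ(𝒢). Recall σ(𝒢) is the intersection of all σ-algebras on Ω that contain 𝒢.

σ(𝒢) (32 sets): { {}, { x₁ }, { x₂ }, { x₃ }, { x₄ }, { x₅ }, { x₁, x₂ }, { x₁, x₃ }, { x₁, x₄ }, { x₁, x₅ }, { x₂, x₃ }, { x₂, x₄ }, { x₂, x₅ }, { x₃, x₄ }, { x₃, x₅ }, { x₄, x₅ }, { x₁, x₂, x₃ }, { x₁, x₂, x₄ }, { x₁, x₂, x₅ }, { x₁, x₃, x₄ }, { x₁, x₃, x₅ }, { x₁, x₄, x₅ }, { x₂, x₃, x₄ }, { x₂, x₃, x₅ }, { x₂, x₄, x₅ }, { x₃, x₄, x₅ }, { x₁, x₂, x₃, x₄ }, { x₁, x₂, x₃, x₅ }, { x₁, x₂, x₄, x₅ }, { x₁, x₃, x₄, x₅ }, { x₂, x₃, x₄, x₅ }, Ω }

Trace:
Start: 𝒢 ∪ {∅, Ω} = { {}, { x₁, x₃ }, { x₂, x₃ }, { x₁, x₂, x₃, x₄ }, { x₁, x₂, x₄, x₅ }, Ω }.
Iteration 1: 5 new —
  { x₃ }  = Ω∖{ x₁, x₂, x₄, x₅ }
  { x₅ }  = Ω∖{ x₁, x₂, x₃, x₄ }
  { x₁, x₂, x₃ }  = { x₂, x₃ } ∪ { x₁, x₃ }
  { x₁, x₄, x₅ }  = Ω∖{ x₂, x₃ }
  { x₂, x₄, x₅ }  = Ω∖{ x₁, x₃ }
  (now 11)
Iteration 2: 7 new —
  { x₃, x₅ }  = { x₅ } ∪ { x₃ }
  { x₄, x₅ }  = Ω∖{ x₁, x₂, x₃ }
  { x₁, x₃, x₅ }  = { x₅ } ∪ { x₁, x₃ }
  { x₂, x₃, x₅ }  = { x₅ } ∪ { x₂, x₃ }
  { x₁, x₂, x₃, x₅ }  = { x₁, x₂, x₃ } ∪ { x₅ }
  { x₁, x₃, x₄, x₅ }  = { x₁, x₄, x₅ } ∪ { x₃ }
  { x₂, x₃, x₄, x₅ }  = { x₃ } ∪ { x₂, x₄, x₅ }
  (now 18)
Iteration 3: +7 →
  { x₁ }  = Ω∖{ x₂, x₃, x₄, x₅ }
  { x₂ }  = Ω∖{ x₁, x₃, x₄, x₅ }
  { x₄ }  = Ω∖{ x₁, x₂, x₃, x₅ }
  { x₁, x₄ }  = Ω∖{ x₂, x₃, x₅ }
  { x₂, x₄ }  = Ω∖{ x₁, x₃, x₅ }
  { x₁, x₂, x₄ }  = Ω∖{ x₃, x₅ }
  { x₃, x₄, x₅ }  = { x₃ } ∪ { x₄, x₅ }
  (now 25)
Iteration 4: 6 new —
  { x₁, x₂ }  = Ω∖{ x₃, x₄, x₅ }
  { x₁, x₅ }  = { x₅ } ∪ { x₁ }
  { x₂, x₅ }  = { x₂ } ∪ { x₅ }
  { x₃, x₄ }  = { x₃ } ∪ { x₄ }
  { x₁, x₃, x₄ }  = { x₃ } ∪ { x₁, x₄ }
  { x₂, x₃, x₄ }  = { x₃ } ∪ { x₂, x₄ }
  (now 31)
Iteration 5: +1 →
  { x₁, x₂, x₅ }  = Ω∖{ x₃, x₄ }
  (now 32)
After Iteration 6 the family is unchanged; done.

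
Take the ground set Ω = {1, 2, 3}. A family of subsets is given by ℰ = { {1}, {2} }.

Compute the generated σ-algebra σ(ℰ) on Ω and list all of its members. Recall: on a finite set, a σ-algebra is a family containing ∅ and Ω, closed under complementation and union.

σ(ℰ) (8 sets): { {}, {1}, {2}, {3}, {1,2}, {1,3}, {2,3}, Ω }

Working:
Initial family (4 sets): { {}, {1}, {2}, Ω }.
Iteration 1: 3 new —
  {1,2}  = {1} ∪ {2}
  {1,3}  = ᶜ of {2}
  {2,3}  = ᶜ of {1}
Iteration 2. New:
  {3}  = ᶜ of {1,2}
After Iteration 3 the family is unchanged; done.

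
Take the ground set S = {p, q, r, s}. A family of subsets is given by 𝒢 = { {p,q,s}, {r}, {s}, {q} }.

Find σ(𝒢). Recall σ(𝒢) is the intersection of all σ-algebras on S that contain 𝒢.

|σ(𝒢)| = 16.  σ(𝒢) = { {}, {p}, {q}, {r}, {s}, {p,q}, {p,r}, {p,s}, {q,r}, {q,s}, {r,s}, {p,q,r}, {p,q,s}, {p,r,s}, {q,r,s}, S }

Trace:
Initial family (6 sets): { {}, {q}, {r}, {s}, {p,q,s}, S }.
Step 1. New:
  {q,r}  = {r} ∪ {q}
  {q,s}  = {s} ∪ {q}
  {r,s}  = {r} ∪ {s}
  {p,q,r}  = {s}ᶜ
  {p,r,s}  = {q}ᶜ
  — 11 sets.
Step 2: +4 →
  {p,q}  = {r,s}ᶜ
  {p,r}  = {q,s}ᶜ
  {p,s}  = {q,r}ᶜ
  {q,r,s}  = {r,s} ∪ {q}
  — 15 sets.
Step 3: +1 →
  {p}  = {q,r,s}ᶜ
  — 16 sets.
After Step 4 the family is unchanged; done.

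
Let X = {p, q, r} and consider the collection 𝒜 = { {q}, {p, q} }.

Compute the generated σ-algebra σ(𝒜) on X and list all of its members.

σ(𝒜) = { ∅, {p}, {q}, {r}, {p, q}, {p, r}, {q, r}, X }

Trace:
Start: 𝒜 ∪ {∅, X} = { ∅, {q}, {p, q}, X }.
Step 1 (2 new):
  {r}  = X∖{p, q}
  {p, r}  = X∖{q}
  — 6 sets.
Step 2: +1 →
  {q, r}  = {r} ∪ {q}
  — 7 sets.
Step 3. New:
  {p}  = X∖{q, r}
  — 8 sets.
Step 4: already closed under ᶜ and ∪.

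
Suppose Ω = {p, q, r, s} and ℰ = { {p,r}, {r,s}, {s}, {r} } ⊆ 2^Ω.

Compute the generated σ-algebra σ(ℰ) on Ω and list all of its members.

Begin from { ∅, {r}, {s}, {p,r}, {r,s}, Ω } (that is, ℰ plus ∅ and Ω).
Iteration 1 (5 new):
  {p,q}  = ᶜ of {r,s}
  {q,s}  = ᶜ of {p,r}
  {p,q,r}  = ᶜ of {s}
  {p,q,s}  = ᶜ of {r}
  {p,r,s}  = {r,s} ∪ {p,r}
Iteration 2: +2 →
  {q}  = ᶜ of {p,r,s}
  {q,r,s}  = {r,s} ∪ {q,s}
Iteration 3 adds 2:
  {p}  = ᶜ of {q,r,s}
  {q,r}  = {r} ∪ {q}
Iteration 4 (1 new):
  {p,s}  = ᶜ of {q,r}
After Iteration 5 the family is unchanged; done.

σ(ℰ) = { ∅, {p}, {q}, {r}, {s}, {p,q}, {p,r}, {p,s}, {q,r}, {q,s}, {r,s}, {p,q,r}, {p,q,s}, {p,r,s}, {q,r,s}, Ω }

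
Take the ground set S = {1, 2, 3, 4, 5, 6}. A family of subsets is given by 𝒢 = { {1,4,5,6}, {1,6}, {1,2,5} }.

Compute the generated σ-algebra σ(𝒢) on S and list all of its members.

Begin from { {}, {1,6}, {1,2,5}, {1,4,5,6}, S } (that is, 𝒢 plus ∅ and S).
Round 1: 5 new —
  {2,3}  = ᶜ of {1,4,5,6}
  {3,4,6}  = ᶜ of {1,2,5}
  {1,2,5,6}  = {1,2,5} ∪ {1,6}
  {2,3,4,5}  = ᶜ of {1,6}
  {1,2,4,5,6}  = {1,2,5} ∪ {1,4,5,6}
  (now 10)
Round 2. New:
  {3}  = ᶜ of {1,2,4,5,6}
  {3,4}  = ᶜ of {1,2,5,6}
  {1,2,3,5}  = {1,2,5} ∪ {2,3}
  {1,2,3,6}  = {1,6} ∪ {2,3}
  {1,3,4,6}  = {1,6} ∪ {3,4,6}
  {2,3,4,6}  = {2,3} ∪ {3,4,6}
  {1,2,3,4,5}  = {2,3,4,5} ∪ {1,2,5}
  {1,2,3,5,6}  = {2,3} ∪ {1,2,5,6}
  {1,3,4,5,6}  = {1,4,5,6} ∪ {3,4,6}
  {2,3,4,5,6}  = {2,3,4,5} ∪ {3,4,6}
  (now 20)
Round 3: 11 new —
  {1}  = ᶜ of {2,3,4,5,6}
  {2}  = ᶜ of {1,3,4,5,6}
  {4}  = ᶜ of {1,2,3,5,6}
  {6}  = ᶜ of {1,2,3,4,5}
  {1,5}  = ᶜ of {2,3,4,6}
  {2,5}  = ᶜ of {1,3,4,6}
  {4,5}  = ᶜ of {1,2,3,6}
  {4,6}  = ᶜ of {1,2,3,5}
  {1,3,6}  = {1,6} ∪ {3}
  {2,3,4}  = {3,4} ∪ {2,3}
  {1,2,3,4,6}  = {3,4} ∪ {1,2,3,6}
  (now 31)
Round 4: 27 new —
  {5}  = ᶜ of {1,2,3,4,6}
  {1,2}  = {1} ∪ {2}
  {1,3}  = {1} ∪ {3}
  {1,4}  = {1} ∪ {4}
  {2,4}  = {2} ∪ {4}
  {2,6}  = {2} ∪ {6}
  {3,6}  = {6} ∪ {3}
  {1,2,3}  = {1} ∪ {2,3}
  {1,2,6}  = {1,6} ∪ {2}
  {1,3,4}  = {3,4} ∪ {1}
  {1,3,5}  = {3} ∪ {1,5}
  {1,4,5}  = {1} ∪ {4,5}
  {1,4,6}  = {1} ∪ {4,6}
  {1,5,6}  = ᶜ of {2,3,4}
  {2,3,5}  = {2,5} ∪ {3}
  {2,3,6}  = {6} ∪ {2,3}
  {2,4,5}  = ᶜ of {1,3,6}
  {2,4,6}  = {2} ∪ {4,6}
  {2,5,6}  = {2,5} ∪ {6}
  {3,4,5}  = {3,4} ∪ {4,5}
  {4,5,6}  = {6} ∪ {4,5}
  {1,2,3,4}  = {2,3,4} ∪ {1}
  {1,2,4,5}  = {4,5} ∪ {1,2,5}
  {1,3,4,5}  = {3,4} ∪ {1,5}
  {1,3,5,6}  = {1,3,6} ∪ {1,5}
  {2,4,5,6}  = {2,5} ∪ {4,6}
  {3,4,5,6}  = {4,5} ∪ {3,4,6}
  (now 58)
Round 5. New:
  {3,5}  = {3} ∪ {5}
  {5,6}  = ᶜ of {1,2,3,4}
  {1,2,4}  = {2} ∪ {1,4}
  {3,5,6}  = {3,6} ∪ {5}
  {1,2,4,6}  = {2,4,6} ∪ {1,6}
  {2,3,5,6}  = ᶜ of {1,4}
  (now 64)
Round 6: already closed under ᶜ and ∪.

|σ(𝒢)| = 64.  σ(𝒢) = { {}, {1}, {2}, {3}, {4}, {5}, {6}, {1,2}, {1,3}, {1,4}, {1,5}, {1,6}, {2,3}, {2,4}, {2,5}, {2,6}, {3,4}, {3,5}, {3,6}, {4,5}, {4,6}, {5,6}, {1,2,3}, {1,2,4}, {1,2,5}, {1,2,6}, {1,3,4}, {1,3,5}, {1,3,6}, {1,4,5}, {1,4,6}, {1,5,6}, {2,3,4}, {2,3,5}, {2,3,6}, {2,4,5}, {2,4,6}, {2,5,6}, {3,4,5}, {3,4,6}, {3,5,6}, {4,5,6}, {1,2,3,4}, {1,2,3,5}, {1,2,3,6}, {1,2,4,5}, {1,2,4,6}, {1,2,5,6}, {1,3,4,5}, {1,3,4,6}, {1,3,5,6}, {1,4,5,6}, {2,3,4,5}, {2,3,4,6}, {2,3,5,6}, {2,4,5,6}, {3,4,5,6}, {1,2,3,4,5}, {1,2,3,4,6}, {1,2,3,5,6}, {1,2,4,5,6}, {1,3,4,5,6}, {2,3,4,5,6}, S }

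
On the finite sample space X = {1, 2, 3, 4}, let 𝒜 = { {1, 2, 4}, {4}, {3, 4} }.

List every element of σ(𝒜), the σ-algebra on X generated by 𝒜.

Seed the family with 𝒜 together with ∅ and X: { ∅, {4}, {3, 4}, {1, 2, 4}, X }.
Iteration 1 (3 new):
  {3}  = X∖{1, 2, 4}
  {1, 2}  = X∖{3, 4}
  {1, 2, 3}  = X∖{4}
  (now 8)
Iteration 2 adds nothing — fixpoint reached.

Therefore σ(𝒜) = { ∅, {3}, {4}, {1, 2}, {3, 4}, {1, 2, 3}, {1, 2, 4}, X } (|σ(𝒜)| = 8).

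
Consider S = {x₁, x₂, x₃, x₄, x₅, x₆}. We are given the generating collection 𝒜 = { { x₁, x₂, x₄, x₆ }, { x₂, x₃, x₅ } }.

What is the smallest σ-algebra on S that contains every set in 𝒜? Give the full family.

Begin from { {}, { x₂, x₃, x₅ }, { x₁, x₂, x₄, x₆ }, S } (that is, 𝒜 plus ∅ and S).
Iteration 1: +2 →
  { x₃, x₅ }  = { x₁, x₂, x₄, x₆ }ᶜ
  { x₁, x₄, x₆ }  = { x₂, x₃, x₅ }ᶜ
  — 6 sets.
Iteration 2: 1 new —
  { x₁, x₃, x₄, x₅, x₆ }  = { x₃, x₅ } ∪ { x₁, x₄, x₆ }
  — 7 sets.
Iteration 3 (1 new):
  { x₂ }  = { x₁, x₃, x₄, x₅, x₆ }ᶜ
  — 8 sets.
Iteration 4 adds nothing — fixpoint reached.

Hence σ(𝒜) has 8 members: { {}, { x₂ }, { x₃, x₅ }, { x₁, x₄, x₆ }, { x₂, x₃, x₅ }, { x₁, x₂, x₄, x₆ }, { x₁, x₃, x₄, x₅, x₆ }, S }.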